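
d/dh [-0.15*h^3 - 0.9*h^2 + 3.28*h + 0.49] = -0.45*h^2 - 1.8*h + 3.28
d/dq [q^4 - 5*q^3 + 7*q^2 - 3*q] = 4*q^3 - 15*q^2 + 14*q - 3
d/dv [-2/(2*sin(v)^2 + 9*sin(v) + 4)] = 2*(4*sin(v) + 9)*cos(v)/(2*sin(v)^2 + 9*sin(v) + 4)^2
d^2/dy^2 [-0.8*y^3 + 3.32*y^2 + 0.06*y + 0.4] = 6.64 - 4.8*y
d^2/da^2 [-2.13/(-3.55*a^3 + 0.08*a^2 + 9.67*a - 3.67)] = ((0.3408 - 45.369*a)*(3.55*a^3 - 0.08*a^2 - 9.67*a + 3.67) + 2.13*(-21.3*a^2 + 0.32*a + 19.34)*(-10.65*a^2 + 0.16*a + 9.67))/(3.55*a^3 - 0.08*a^2 - 9.67*a + 3.67)^3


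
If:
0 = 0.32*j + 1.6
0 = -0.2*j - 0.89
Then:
No Solution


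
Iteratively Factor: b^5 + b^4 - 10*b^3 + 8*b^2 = (b - 2)*(b^4 + 3*b^3 - 4*b^2) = b*(b - 2)*(b^3 + 3*b^2 - 4*b) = b^2*(b - 2)*(b^2 + 3*b - 4) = b^2*(b - 2)*(b - 1)*(b + 4)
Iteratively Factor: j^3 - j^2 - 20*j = (j)*(j^2 - j - 20) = j*(j + 4)*(j - 5)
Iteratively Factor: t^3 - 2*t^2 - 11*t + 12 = (t - 4)*(t^2 + 2*t - 3) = (t - 4)*(t - 1)*(t + 3)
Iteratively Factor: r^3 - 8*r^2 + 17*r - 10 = (r - 1)*(r^2 - 7*r + 10) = (r - 2)*(r - 1)*(r - 5)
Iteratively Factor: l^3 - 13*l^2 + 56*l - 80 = (l - 4)*(l^2 - 9*l + 20) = (l - 5)*(l - 4)*(l - 4)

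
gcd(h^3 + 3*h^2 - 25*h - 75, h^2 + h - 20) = h + 5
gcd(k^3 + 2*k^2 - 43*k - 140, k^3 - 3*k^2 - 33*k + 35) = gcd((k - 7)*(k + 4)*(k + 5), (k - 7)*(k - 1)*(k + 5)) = k^2 - 2*k - 35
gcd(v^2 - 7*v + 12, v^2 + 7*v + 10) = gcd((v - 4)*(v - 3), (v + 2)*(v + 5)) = 1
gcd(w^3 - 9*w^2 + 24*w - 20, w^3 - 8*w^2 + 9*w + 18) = 1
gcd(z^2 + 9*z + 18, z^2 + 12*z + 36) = z + 6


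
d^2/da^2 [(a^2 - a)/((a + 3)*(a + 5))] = 6*(-3*a^3 - 15*a^2 + 15*a + 115)/(a^6 + 24*a^5 + 237*a^4 + 1232*a^3 + 3555*a^2 + 5400*a + 3375)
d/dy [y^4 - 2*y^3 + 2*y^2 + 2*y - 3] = 4*y^3 - 6*y^2 + 4*y + 2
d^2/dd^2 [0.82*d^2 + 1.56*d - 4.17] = 1.64000000000000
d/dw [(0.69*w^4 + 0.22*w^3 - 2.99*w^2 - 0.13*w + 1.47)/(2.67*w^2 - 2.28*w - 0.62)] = (3.6846*w^5 - 4.1322*w^4 - 2.7144*w^3 + 6.7551*w^2 - 4.1422*w + 3.4322)/(7.1289*w^4 - 12.1752*w^3 + 1.8876*w^2 + 2.8272*w + 0.3844)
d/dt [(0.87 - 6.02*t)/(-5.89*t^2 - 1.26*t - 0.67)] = (-35.4578*t^2 + 10.2486*t + 5.1296)/(34.6921*t^4 + 14.8428*t^3 + 9.4802*t^2 + 1.6884*t + 0.4489)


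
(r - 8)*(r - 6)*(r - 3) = r^3 - 17*r^2 + 90*r - 144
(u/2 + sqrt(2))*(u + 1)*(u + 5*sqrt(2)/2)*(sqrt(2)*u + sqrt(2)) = sqrt(2)*u^4/2 + sqrt(2)*u^3 + 9*u^3/2 + 11*sqrt(2)*u^2/2 + 9*u^2 + 9*u/2 + 10*sqrt(2)*u + 5*sqrt(2)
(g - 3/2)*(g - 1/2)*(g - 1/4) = g^3 - 9*g^2/4 + 5*g/4 - 3/16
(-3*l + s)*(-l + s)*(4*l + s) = 12*l^3 - 13*l^2*s + s^3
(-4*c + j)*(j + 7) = -4*c*j - 28*c + j^2 + 7*j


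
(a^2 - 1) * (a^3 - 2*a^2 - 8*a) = a^5 - 2*a^4 - 9*a^3 + 2*a^2 + 8*a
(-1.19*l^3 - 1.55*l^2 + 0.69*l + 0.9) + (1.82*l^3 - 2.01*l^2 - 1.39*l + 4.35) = 0.63*l^3 - 3.56*l^2 - 0.7*l + 5.25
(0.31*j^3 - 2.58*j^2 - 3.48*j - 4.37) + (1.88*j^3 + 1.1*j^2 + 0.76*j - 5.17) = 2.19*j^3 - 1.48*j^2 - 2.72*j - 9.54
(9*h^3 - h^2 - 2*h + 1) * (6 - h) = -9*h^4 + 55*h^3 - 4*h^2 - 13*h + 6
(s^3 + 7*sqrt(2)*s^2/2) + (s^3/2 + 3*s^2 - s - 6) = 3*s^3/2 + 3*s^2 + 7*sqrt(2)*s^2/2 - s - 6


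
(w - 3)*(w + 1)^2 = w^3 - w^2 - 5*w - 3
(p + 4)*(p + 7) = p^2 + 11*p + 28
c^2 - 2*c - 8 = (c - 4)*(c + 2)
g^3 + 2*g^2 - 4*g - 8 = (g - 2)*(g + 2)^2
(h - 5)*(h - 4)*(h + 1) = h^3 - 8*h^2 + 11*h + 20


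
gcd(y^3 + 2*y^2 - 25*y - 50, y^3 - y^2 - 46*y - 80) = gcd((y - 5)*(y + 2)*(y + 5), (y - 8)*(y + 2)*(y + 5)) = y^2 + 7*y + 10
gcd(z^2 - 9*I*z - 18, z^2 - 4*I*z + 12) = z - 6*I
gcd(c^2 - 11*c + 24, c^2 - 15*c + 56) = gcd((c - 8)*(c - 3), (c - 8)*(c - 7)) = c - 8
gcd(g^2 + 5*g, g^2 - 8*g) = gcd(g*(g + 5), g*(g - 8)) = g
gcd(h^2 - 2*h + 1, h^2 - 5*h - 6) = 1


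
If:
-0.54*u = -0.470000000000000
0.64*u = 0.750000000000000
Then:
No Solution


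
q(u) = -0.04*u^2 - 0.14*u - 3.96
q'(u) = -0.08*u - 0.14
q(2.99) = -4.74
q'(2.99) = -0.38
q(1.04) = -4.15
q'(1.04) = -0.22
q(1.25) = -4.20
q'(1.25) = -0.24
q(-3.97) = -4.03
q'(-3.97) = 0.18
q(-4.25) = -4.09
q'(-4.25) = 0.20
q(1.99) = -4.40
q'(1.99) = -0.30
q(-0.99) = -3.86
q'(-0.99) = -0.06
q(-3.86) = -4.02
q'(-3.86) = 0.17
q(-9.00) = -5.94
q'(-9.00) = 0.58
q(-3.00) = -3.90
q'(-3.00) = 0.10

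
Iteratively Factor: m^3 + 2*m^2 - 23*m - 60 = (m + 4)*(m^2 - 2*m - 15) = (m - 5)*(m + 4)*(m + 3)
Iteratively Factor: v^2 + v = (v)*(v + 1)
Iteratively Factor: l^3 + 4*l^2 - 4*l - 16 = (l - 2)*(l^2 + 6*l + 8) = (l - 2)*(l + 2)*(l + 4)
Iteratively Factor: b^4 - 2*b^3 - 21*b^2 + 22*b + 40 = (b + 4)*(b^3 - 6*b^2 + 3*b + 10) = (b + 1)*(b + 4)*(b^2 - 7*b + 10) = (b - 5)*(b + 1)*(b + 4)*(b - 2)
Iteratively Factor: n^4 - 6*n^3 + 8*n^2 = (n)*(n^3 - 6*n^2 + 8*n) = n*(n - 2)*(n^2 - 4*n) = n*(n - 4)*(n - 2)*(n)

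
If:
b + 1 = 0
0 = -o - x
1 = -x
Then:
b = -1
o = 1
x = -1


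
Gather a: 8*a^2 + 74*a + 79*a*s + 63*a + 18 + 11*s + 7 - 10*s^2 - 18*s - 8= 8*a^2 + a*(79*s + 137) - 10*s^2 - 7*s + 17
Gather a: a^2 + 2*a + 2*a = a^2 + 4*a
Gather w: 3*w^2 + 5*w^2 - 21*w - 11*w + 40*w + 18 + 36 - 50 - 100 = 8*w^2 + 8*w - 96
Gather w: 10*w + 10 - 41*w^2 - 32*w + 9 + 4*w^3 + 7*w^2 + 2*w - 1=4*w^3 - 34*w^2 - 20*w + 18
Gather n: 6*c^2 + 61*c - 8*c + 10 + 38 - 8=6*c^2 + 53*c + 40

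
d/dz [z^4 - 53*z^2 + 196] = 4*z^3 - 106*z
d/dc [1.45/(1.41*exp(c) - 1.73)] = -2.0445*exp(c)/(1.41*exp(c) - 1.73)^2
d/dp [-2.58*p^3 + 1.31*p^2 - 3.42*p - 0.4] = -7.74*p^2 + 2.62*p - 3.42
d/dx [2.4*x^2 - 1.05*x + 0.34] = 4.8*x - 1.05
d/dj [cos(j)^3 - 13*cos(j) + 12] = (13 - 3*cos(j)^2)*sin(j)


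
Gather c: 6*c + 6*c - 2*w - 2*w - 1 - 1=12*c - 4*w - 2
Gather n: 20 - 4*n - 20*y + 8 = -4*n - 20*y + 28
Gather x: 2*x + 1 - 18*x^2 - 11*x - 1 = -18*x^2 - 9*x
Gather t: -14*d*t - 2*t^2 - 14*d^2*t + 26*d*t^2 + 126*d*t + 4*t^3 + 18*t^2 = 4*t^3 + t^2*(26*d + 16) + t*(-14*d^2 + 112*d)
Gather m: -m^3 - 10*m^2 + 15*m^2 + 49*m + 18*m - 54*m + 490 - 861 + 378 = -m^3 + 5*m^2 + 13*m + 7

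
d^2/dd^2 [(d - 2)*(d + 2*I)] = 2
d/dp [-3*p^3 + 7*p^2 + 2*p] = -9*p^2 + 14*p + 2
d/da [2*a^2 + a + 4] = 4*a + 1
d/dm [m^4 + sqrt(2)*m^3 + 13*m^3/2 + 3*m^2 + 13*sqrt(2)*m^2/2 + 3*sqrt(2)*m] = 4*m^3 + 3*sqrt(2)*m^2 + 39*m^2/2 + 6*m + 13*sqrt(2)*m + 3*sqrt(2)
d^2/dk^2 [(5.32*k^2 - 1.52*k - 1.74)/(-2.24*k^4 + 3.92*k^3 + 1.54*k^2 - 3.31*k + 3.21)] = (-160.161792*k^8 + 371.80416*k^7 - 239.138816*k^6 + 123.658752000001*k^5 - 1131.993408*k^4 + 1367.871568*k^3 - 32.290272*k^2 - 229.669272*k - 56.411124)/(11.239424*k^12 - 59.006976*k^11 + 80.080896*k^10 + 70.723072*k^9 - 277.761792*k^8 + 225.307488*k^7 + 108.32444*k^6 - 364.36386*k^5 + 245.690214*k^4 + 13.264399*k^3 - 153.112185*k^2 + 102.319713*k - 33.076161)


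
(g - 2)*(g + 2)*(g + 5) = g^3 + 5*g^2 - 4*g - 20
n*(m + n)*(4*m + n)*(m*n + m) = 4*m^3*n^2 + 4*m^3*n + 5*m^2*n^3 + 5*m^2*n^2 + m*n^4 + m*n^3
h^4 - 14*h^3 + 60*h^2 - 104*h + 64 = (h - 8)*(h - 2)^3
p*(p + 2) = p^2 + 2*p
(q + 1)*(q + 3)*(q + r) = q^3 + q^2*r + 4*q^2 + 4*q*r + 3*q + 3*r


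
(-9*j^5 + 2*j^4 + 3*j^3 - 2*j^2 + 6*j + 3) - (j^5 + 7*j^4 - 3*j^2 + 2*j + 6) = -10*j^5 - 5*j^4 + 3*j^3 + j^2 + 4*j - 3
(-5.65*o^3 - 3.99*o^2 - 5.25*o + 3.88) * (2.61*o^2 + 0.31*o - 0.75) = -14.7465*o^5 - 12.1654*o^4 - 10.7019*o^3 + 11.4918*o^2 + 5.1403*o - 2.91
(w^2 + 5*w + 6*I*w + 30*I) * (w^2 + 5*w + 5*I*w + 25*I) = w^4 + 10*w^3 + 11*I*w^3 - 5*w^2 + 110*I*w^2 - 300*w + 275*I*w - 750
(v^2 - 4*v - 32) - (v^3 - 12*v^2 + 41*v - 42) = -v^3 + 13*v^2 - 45*v + 10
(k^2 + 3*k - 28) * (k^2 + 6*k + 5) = k^4 + 9*k^3 - 5*k^2 - 153*k - 140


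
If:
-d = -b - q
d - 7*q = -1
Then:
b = 6*q - 1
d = 7*q - 1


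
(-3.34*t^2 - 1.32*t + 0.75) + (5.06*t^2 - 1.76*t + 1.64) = 1.72*t^2 - 3.08*t + 2.39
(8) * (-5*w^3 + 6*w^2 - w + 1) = -40*w^3 + 48*w^2 - 8*w + 8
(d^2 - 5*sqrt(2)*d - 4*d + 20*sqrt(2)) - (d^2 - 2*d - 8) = -5*sqrt(2)*d - 2*d + 8 + 20*sqrt(2)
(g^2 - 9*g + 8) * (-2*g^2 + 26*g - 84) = -2*g^4 + 44*g^3 - 334*g^2 + 964*g - 672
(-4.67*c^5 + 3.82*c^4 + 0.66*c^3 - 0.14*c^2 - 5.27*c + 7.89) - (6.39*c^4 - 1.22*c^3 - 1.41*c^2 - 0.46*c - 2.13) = -4.67*c^5 - 2.57*c^4 + 1.88*c^3 + 1.27*c^2 - 4.81*c + 10.02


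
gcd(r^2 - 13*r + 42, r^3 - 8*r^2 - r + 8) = 1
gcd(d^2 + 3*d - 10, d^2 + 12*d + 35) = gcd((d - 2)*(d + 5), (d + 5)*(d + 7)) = d + 5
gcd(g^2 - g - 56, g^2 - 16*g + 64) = g - 8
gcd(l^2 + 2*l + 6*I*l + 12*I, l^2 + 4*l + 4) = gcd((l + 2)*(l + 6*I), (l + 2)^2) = l + 2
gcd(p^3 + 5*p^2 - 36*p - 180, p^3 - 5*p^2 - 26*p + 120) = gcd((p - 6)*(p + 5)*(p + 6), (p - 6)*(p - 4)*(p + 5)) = p^2 - p - 30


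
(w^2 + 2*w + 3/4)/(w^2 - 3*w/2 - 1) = (w + 3/2)/(w - 2)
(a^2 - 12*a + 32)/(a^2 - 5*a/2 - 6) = 2*(a - 8)/(2*a + 3)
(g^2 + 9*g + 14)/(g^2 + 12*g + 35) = (g + 2)/(g + 5)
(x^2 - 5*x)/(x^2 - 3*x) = (x - 5)/(x - 3)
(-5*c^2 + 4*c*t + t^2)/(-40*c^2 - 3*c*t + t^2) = (-c + t)/(-8*c + t)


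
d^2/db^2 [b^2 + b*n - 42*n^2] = 2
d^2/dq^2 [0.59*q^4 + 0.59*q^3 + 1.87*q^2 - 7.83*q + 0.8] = 7.08*q^2 + 3.54*q + 3.74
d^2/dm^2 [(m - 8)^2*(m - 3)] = 6*m - 38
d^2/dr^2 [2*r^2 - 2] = 4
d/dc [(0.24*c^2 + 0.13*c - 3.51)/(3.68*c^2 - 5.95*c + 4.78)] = (-1.9064*c^2 + 28.128*c - 20.2631)/(13.5424*c^4 - 43.792*c^3 + 70.5833*c^2 - 56.882*c + 22.8484)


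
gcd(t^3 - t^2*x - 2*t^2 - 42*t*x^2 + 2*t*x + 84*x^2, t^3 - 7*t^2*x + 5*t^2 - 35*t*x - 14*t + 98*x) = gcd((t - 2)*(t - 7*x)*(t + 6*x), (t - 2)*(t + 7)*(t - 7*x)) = -t^2 + 7*t*x + 2*t - 14*x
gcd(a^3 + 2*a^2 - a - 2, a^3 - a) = a^2 - 1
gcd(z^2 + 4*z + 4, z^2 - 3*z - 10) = z + 2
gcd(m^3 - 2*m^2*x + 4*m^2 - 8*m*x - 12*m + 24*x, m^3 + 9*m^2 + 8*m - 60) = m^2 + 4*m - 12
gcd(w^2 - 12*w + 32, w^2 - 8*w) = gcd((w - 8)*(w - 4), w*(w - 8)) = w - 8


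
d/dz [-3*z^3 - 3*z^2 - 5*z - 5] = -9*z^2 - 6*z - 5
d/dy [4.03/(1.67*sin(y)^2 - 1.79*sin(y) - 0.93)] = (7.2137 - 13.4602*sin(y))*cos(y)/(-1.67*sin(y)^2 + 1.79*sin(y) + 0.93)^2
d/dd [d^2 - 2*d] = 2*d - 2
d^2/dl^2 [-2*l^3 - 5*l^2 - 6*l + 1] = -12*l - 10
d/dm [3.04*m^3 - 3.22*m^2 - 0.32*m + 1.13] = 9.12*m^2 - 6.44*m - 0.32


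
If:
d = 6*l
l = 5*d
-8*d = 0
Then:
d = 0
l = 0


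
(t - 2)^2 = t^2 - 4*t + 4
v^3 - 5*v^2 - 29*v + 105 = (v - 7)*(v - 3)*(v + 5)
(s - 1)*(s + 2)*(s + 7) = s^3 + 8*s^2 + 5*s - 14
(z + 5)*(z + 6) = z^2 + 11*z + 30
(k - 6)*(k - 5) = k^2 - 11*k + 30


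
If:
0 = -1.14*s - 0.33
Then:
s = -0.29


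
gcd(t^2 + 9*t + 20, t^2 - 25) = t + 5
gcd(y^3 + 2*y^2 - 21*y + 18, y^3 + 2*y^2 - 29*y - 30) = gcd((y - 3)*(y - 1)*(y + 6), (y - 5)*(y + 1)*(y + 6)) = y + 6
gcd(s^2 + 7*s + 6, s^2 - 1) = s + 1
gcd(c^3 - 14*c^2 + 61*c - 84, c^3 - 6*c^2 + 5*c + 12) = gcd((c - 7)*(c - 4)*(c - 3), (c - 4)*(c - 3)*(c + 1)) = c^2 - 7*c + 12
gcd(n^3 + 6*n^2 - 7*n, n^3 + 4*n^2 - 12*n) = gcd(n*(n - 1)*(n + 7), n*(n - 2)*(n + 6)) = n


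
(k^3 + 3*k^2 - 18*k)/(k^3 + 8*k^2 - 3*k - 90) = k/(k + 5)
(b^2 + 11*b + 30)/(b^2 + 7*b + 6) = (b + 5)/(b + 1)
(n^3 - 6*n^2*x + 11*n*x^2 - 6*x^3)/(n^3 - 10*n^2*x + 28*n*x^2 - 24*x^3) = (n^2 - 4*n*x + 3*x^2)/(n^2 - 8*n*x + 12*x^2)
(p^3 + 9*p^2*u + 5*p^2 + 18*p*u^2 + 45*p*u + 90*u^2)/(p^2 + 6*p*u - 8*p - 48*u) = (p^2 + 3*p*u + 5*p + 15*u)/(p - 8)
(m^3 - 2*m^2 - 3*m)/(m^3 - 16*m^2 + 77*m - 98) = m*(m^2 - 2*m - 3)/(m^3 - 16*m^2 + 77*m - 98)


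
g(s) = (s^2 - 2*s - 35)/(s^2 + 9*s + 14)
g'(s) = (-2*s - 9)*(s^2 - 2*s - 35)/(s^2 + 9*s + 14)^2 + (2*s - 2)/(s^2 + 9*s + 14)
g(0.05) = -2.43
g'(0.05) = 1.40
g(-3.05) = 4.73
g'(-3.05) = 5.26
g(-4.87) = 0.25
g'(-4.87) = 1.89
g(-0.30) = -3.01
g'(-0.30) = 1.99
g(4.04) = -0.40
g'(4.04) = 0.19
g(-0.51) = -3.49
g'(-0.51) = 2.57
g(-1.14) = -6.23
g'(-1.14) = 7.46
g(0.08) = -2.39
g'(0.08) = 1.36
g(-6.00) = -3.25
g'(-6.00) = 5.94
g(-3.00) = 5.00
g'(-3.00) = 5.75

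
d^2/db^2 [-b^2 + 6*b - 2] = -2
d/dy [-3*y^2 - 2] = -6*y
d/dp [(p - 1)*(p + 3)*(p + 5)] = 3*p^2 + 14*p + 7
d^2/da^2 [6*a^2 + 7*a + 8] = 12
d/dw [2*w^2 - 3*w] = 4*w - 3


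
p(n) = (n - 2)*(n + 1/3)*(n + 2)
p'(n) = (n - 2)*(n + 1/3) + (n - 2)*(n + 2) + (n + 1/3)*(n + 2)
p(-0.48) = 0.55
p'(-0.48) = -3.63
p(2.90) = 14.26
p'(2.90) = 23.16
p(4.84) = 100.50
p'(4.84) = 69.50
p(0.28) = -2.41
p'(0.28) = -3.58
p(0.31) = -2.51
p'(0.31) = -3.51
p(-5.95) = -176.38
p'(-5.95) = 98.24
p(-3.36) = -22.06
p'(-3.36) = 27.63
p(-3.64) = -30.59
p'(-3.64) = 33.32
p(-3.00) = -13.33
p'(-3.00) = 21.00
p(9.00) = 718.67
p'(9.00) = 245.00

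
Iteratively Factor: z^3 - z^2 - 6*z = (z)*(z^2 - z - 6) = z*(z - 3)*(z + 2)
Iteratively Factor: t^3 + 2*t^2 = (t)*(t^2 + 2*t) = t*(t + 2)*(t)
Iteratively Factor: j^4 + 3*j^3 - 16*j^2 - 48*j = (j - 4)*(j^3 + 7*j^2 + 12*j) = (j - 4)*(j + 4)*(j^2 + 3*j) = (j - 4)*(j + 3)*(j + 4)*(j)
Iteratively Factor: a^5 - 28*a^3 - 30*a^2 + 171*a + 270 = (a + 3)*(a^4 - 3*a^3 - 19*a^2 + 27*a + 90) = (a + 2)*(a + 3)*(a^3 - 5*a^2 - 9*a + 45) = (a - 5)*(a + 2)*(a + 3)*(a^2 - 9) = (a - 5)*(a + 2)*(a + 3)^2*(a - 3)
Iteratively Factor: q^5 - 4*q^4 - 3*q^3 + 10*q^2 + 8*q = (q + 1)*(q^4 - 5*q^3 + 2*q^2 + 8*q) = (q - 4)*(q + 1)*(q^3 - q^2 - 2*q) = q*(q - 4)*(q + 1)*(q^2 - q - 2) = q*(q - 4)*(q - 2)*(q + 1)*(q + 1)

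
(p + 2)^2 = p^2 + 4*p + 4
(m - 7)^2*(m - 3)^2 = m^4 - 20*m^3 + 142*m^2 - 420*m + 441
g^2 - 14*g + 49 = (g - 7)^2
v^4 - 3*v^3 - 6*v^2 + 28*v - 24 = (v - 2)^3*(v + 3)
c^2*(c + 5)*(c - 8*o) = c^4 - 8*c^3*o + 5*c^3 - 40*c^2*o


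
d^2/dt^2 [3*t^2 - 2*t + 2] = 6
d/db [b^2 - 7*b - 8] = 2*b - 7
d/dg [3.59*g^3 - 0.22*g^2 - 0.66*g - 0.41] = 10.77*g^2 - 0.44*g - 0.66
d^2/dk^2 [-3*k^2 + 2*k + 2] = -6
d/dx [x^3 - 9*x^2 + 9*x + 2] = 3*x^2 - 18*x + 9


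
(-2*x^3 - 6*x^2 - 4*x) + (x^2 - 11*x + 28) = -2*x^3 - 5*x^2 - 15*x + 28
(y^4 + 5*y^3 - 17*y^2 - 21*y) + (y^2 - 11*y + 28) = y^4 + 5*y^3 - 16*y^2 - 32*y + 28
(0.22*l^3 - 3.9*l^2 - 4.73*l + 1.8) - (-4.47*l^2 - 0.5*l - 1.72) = 0.22*l^3 + 0.57*l^2 - 4.23*l + 3.52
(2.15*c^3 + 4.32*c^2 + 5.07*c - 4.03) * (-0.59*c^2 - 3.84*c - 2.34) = -1.2685*c^5 - 10.8048*c^4 - 24.6111*c^3 - 27.1999*c^2 + 3.6114*c + 9.4302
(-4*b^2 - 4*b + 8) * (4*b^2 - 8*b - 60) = -16*b^4 + 16*b^3 + 304*b^2 + 176*b - 480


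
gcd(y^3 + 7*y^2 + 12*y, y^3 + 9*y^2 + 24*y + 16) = y + 4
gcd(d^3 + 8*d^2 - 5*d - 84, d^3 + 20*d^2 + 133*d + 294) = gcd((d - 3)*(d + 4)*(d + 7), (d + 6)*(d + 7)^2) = d + 7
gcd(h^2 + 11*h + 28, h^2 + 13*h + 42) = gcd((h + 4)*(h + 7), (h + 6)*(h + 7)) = h + 7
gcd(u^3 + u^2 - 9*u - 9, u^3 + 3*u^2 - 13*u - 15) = u^2 - 2*u - 3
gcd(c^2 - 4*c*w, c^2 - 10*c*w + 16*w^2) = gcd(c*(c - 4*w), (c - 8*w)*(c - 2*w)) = 1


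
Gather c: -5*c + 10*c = 5*c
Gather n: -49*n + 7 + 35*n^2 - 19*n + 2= 35*n^2 - 68*n + 9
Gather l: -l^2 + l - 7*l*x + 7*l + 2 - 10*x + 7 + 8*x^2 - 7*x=-l^2 + l*(8 - 7*x) + 8*x^2 - 17*x + 9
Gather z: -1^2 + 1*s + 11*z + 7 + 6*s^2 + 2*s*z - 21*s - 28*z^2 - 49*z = 6*s^2 - 20*s - 28*z^2 + z*(2*s - 38) + 6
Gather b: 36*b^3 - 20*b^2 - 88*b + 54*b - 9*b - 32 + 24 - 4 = 36*b^3 - 20*b^2 - 43*b - 12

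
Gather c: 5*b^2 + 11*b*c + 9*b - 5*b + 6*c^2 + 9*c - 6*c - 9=5*b^2 + 4*b + 6*c^2 + c*(11*b + 3) - 9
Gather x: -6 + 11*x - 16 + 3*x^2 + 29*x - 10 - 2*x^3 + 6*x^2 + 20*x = -2*x^3 + 9*x^2 + 60*x - 32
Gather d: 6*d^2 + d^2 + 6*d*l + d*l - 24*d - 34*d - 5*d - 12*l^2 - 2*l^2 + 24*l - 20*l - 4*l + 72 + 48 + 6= 7*d^2 + d*(7*l - 63) - 14*l^2 + 126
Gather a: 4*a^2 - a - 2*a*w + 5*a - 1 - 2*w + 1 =4*a^2 + a*(4 - 2*w) - 2*w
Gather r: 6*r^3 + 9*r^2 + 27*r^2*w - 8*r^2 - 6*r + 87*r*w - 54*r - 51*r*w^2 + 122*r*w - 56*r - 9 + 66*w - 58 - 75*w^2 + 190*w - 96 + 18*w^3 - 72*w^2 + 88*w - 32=6*r^3 + r^2*(27*w + 1) + r*(-51*w^2 + 209*w - 116) + 18*w^3 - 147*w^2 + 344*w - 195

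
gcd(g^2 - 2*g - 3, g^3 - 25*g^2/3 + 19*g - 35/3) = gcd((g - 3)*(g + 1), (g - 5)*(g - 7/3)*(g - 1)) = 1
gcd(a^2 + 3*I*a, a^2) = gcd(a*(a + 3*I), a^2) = a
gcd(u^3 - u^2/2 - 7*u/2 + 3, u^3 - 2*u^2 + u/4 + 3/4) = u^2 - 5*u/2 + 3/2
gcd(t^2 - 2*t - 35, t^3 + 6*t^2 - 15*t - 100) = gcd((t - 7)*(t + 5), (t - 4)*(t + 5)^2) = t + 5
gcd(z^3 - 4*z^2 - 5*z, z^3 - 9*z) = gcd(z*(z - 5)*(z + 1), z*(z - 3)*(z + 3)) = z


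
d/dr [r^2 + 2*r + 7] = 2*r + 2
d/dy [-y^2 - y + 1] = -2*y - 1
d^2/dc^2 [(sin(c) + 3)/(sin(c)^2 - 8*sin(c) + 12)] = (-9*sin(c)^5 - 20*sin(c)^4 - 126*sin(c)^2 - 1067*sin(c)/2 - 39*sin(3*c) + sin(5*c)/2 + 504)/((sin(c) - 6)^3*(sin(c) - 2)^3)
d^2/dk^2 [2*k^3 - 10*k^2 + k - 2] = 12*k - 20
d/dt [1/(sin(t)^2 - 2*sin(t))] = 2*(1 - sin(t))*cos(t)/((sin(t) - 2)^2*sin(t)^2)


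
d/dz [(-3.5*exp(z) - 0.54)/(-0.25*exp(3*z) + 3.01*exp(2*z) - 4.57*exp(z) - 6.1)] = (-1.75*exp(3*z) + 10.13*exp(2*z) + 3.2508*exp(z) + 18.8822)*exp(z)/(0.0625*exp(6*z) - 1.505*exp(5*z) + 11.3451*exp(4*z) - 24.4614*exp(3*z) - 15.8371*exp(2*z) + 55.754*exp(z) + 37.21)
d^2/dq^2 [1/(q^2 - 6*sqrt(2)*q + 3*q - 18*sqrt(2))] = 2*(-q^2 - 3*q + 6*sqrt(2)*q + (2*q - 6*sqrt(2) + 3)^2 + 18*sqrt(2))/(q^2 - 6*sqrt(2)*q + 3*q - 18*sqrt(2))^3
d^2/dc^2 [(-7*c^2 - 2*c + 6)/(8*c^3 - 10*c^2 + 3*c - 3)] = 2*(-448*c^6 - 384*c^5 + 3288*c^4 - 5378*c^3 + 2574*c^2 + 72*c - 207)/(512*c^9 - 1920*c^8 + 2976*c^7 - 3016*c^6 + 2556*c^5 - 1602*c^4 + 783*c^3 - 351*c^2 + 81*c - 27)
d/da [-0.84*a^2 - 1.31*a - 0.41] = -1.68*a - 1.31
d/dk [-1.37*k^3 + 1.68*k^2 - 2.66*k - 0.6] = -4.11*k^2 + 3.36*k - 2.66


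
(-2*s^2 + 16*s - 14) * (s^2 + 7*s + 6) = -2*s^4 + 2*s^3 + 86*s^2 - 2*s - 84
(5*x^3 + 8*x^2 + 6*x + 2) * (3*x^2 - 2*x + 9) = 15*x^5 + 14*x^4 + 47*x^3 + 66*x^2 + 50*x + 18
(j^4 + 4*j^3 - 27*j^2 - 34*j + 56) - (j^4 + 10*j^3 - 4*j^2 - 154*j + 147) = -6*j^3 - 23*j^2 + 120*j - 91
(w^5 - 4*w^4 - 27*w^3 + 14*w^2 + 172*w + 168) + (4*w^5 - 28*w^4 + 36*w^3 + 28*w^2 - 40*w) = 5*w^5 - 32*w^4 + 9*w^3 + 42*w^2 + 132*w + 168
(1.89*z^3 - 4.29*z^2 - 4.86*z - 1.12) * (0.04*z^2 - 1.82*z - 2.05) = 0.0756*z^5 - 3.6114*z^4 + 3.7389*z^3 + 17.5949*z^2 + 12.0014*z + 2.296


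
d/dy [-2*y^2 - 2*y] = -4*y - 2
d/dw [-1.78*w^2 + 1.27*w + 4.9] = 1.27 - 3.56*w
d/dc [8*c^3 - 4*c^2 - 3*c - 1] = 24*c^2 - 8*c - 3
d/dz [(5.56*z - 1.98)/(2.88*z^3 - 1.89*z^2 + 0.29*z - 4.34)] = (-32.0256*z^3 + 27.6156*z^2 - 7.4844*z - 23.5562)/(8.2944*z^6 - 10.8864*z^5 + 5.2425*z^4 - 26.0946*z^3 + 16.4893*z^2 - 2.5172*z + 18.8356)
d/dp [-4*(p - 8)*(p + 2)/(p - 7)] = 4*(-p^2 + 14*p - 58)/(p^2 - 14*p + 49)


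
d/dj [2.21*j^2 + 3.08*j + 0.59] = 4.42*j + 3.08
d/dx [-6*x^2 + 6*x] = 6 - 12*x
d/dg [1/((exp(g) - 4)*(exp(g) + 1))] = (3 - 2*exp(g))*exp(g)/(exp(4*g) - 6*exp(3*g) + exp(2*g) + 24*exp(g) + 16)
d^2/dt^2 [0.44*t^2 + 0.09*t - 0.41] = 0.880000000000000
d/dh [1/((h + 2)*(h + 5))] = (-2*h - 7)/(h^4 + 14*h^3 + 69*h^2 + 140*h + 100)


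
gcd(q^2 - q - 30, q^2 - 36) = q - 6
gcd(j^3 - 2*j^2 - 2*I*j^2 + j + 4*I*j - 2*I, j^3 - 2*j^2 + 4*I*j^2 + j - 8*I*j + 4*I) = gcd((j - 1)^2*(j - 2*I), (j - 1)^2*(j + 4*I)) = j^2 - 2*j + 1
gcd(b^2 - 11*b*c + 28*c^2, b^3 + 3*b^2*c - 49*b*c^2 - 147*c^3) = b - 7*c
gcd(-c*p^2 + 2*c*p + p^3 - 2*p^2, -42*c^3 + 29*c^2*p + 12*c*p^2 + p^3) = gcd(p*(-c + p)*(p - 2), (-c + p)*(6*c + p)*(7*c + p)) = -c + p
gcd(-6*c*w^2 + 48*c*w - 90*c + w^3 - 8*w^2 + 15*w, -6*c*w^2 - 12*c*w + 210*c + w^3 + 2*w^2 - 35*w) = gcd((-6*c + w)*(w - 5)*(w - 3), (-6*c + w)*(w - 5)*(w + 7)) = -6*c*w + 30*c + w^2 - 5*w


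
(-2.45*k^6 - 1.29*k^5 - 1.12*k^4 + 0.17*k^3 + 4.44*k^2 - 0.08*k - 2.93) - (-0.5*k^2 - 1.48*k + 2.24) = -2.45*k^6 - 1.29*k^5 - 1.12*k^4 + 0.17*k^3 + 4.94*k^2 + 1.4*k - 5.17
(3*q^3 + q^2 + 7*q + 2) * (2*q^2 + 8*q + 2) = 6*q^5 + 26*q^4 + 28*q^3 + 62*q^2 + 30*q + 4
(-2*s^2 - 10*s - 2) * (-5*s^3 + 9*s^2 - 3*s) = 10*s^5 + 32*s^4 - 74*s^3 + 12*s^2 + 6*s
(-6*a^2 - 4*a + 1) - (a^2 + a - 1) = -7*a^2 - 5*a + 2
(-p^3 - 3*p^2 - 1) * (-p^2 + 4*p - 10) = p^5 - p^4 - 2*p^3 + 31*p^2 - 4*p + 10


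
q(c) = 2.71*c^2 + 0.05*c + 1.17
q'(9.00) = 48.83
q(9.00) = 221.13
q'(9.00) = 48.83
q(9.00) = 221.13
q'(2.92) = 15.88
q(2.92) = 24.42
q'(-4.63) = -25.04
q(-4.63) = 59.03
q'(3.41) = 18.53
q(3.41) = 32.85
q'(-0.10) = -0.49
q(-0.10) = 1.19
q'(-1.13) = -6.07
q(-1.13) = 4.57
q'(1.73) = 9.43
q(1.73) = 9.37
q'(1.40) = 7.64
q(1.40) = 6.55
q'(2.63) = 14.30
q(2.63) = 20.05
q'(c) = 5.42*c + 0.05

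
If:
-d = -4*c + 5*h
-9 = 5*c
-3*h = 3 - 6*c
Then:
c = -9/5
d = 79/5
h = -23/5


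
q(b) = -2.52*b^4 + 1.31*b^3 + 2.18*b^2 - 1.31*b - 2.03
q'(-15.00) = 34837.54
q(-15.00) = -131488.13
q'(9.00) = -6992.06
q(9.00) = -15415.97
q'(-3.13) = 332.64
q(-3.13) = -258.61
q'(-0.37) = -1.87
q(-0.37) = -1.36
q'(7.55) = -4082.49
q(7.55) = -7512.07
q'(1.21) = -8.14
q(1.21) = -3.50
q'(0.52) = 0.60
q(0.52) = -2.12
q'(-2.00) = 86.33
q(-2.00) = -41.49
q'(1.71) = -32.76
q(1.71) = -12.89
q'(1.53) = -21.54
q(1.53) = -8.05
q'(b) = -10.08*b^3 + 3.93*b^2 + 4.36*b - 1.31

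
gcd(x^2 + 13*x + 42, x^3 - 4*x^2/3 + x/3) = 1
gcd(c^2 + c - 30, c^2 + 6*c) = c + 6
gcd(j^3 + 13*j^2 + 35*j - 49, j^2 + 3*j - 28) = j + 7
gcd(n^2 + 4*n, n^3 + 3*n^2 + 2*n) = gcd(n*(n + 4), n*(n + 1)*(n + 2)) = n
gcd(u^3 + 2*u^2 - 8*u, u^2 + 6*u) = u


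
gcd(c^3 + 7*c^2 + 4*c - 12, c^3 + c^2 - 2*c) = c^2 + c - 2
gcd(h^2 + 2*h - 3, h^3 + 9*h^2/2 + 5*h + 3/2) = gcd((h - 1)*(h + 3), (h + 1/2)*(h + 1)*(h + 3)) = h + 3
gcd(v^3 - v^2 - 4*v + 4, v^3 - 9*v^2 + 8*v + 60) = v + 2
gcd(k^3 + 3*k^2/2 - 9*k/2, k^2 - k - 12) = k + 3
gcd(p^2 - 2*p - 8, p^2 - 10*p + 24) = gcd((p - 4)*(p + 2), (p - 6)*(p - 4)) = p - 4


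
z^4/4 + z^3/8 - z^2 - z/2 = z*(z/4 + 1/2)*(z - 2)*(z + 1/2)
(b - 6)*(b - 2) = b^2 - 8*b + 12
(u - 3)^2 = u^2 - 6*u + 9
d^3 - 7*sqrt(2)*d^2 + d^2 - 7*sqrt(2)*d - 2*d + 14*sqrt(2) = (d - 1)*(d + 2)*(d - 7*sqrt(2))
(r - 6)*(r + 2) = r^2 - 4*r - 12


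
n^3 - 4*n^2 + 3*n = n*(n - 3)*(n - 1)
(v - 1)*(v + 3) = v^2 + 2*v - 3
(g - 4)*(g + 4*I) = g^2 - 4*g + 4*I*g - 16*I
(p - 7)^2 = p^2 - 14*p + 49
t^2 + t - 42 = (t - 6)*(t + 7)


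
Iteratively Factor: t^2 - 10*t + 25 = (t - 5)*(t - 5)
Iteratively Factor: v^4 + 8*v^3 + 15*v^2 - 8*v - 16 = (v + 1)*(v^3 + 7*v^2 + 8*v - 16) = (v + 1)*(v + 4)*(v^2 + 3*v - 4) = (v + 1)*(v + 4)^2*(v - 1)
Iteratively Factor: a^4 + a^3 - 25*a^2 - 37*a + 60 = (a + 4)*(a^3 - 3*a^2 - 13*a + 15) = (a - 5)*(a + 4)*(a^2 + 2*a - 3) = (a - 5)*(a - 1)*(a + 4)*(a + 3)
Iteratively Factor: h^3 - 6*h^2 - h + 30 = (h + 2)*(h^2 - 8*h + 15) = (h - 3)*(h + 2)*(h - 5)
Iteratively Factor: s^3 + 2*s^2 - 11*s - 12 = (s + 1)*(s^2 + s - 12) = (s + 1)*(s + 4)*(s - 3)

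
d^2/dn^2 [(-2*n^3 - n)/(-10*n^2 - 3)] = (80*n^3 - 72*n)/(1000*n^6 + 900*n^4 + 270*n^2 + 27)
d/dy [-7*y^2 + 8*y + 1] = 8 - 14*y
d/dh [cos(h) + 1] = -sin(h)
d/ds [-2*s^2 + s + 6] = 1 - 4*s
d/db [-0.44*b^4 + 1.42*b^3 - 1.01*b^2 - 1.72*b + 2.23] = -1.76*b^3 + 4.26*b^2 - 2.02*b - 1.72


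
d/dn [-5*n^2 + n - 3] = 1 - 10*n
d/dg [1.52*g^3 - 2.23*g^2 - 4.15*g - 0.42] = 4.56*g^2 - 4.46*g - 4.15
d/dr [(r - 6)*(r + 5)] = 2*r - 1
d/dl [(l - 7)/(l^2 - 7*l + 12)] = (l^2 - 7*l - (l - 7)*(2*l - 7) + 12)/(l^2 - 7*l + 12)^2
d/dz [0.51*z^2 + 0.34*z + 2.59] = 1.02*z + 0.34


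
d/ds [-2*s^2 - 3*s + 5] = -4*s - 3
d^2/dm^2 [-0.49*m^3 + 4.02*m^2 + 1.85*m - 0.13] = 8.04 - 2.94*m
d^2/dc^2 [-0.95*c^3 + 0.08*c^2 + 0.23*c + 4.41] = 0.16 - 5.7*c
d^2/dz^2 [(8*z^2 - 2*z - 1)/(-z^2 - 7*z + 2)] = 2*(58*z^3 - 45*z^2 + 33*z + 47)/(z^6 + 21*z^5 + 141*z^4 + 259*z^3 - 282*z^2 + 84*z - 8)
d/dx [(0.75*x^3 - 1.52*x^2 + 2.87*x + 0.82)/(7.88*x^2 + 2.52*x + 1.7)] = (5.91*x^4 + 3.78*x^3 - 22.621*x^2 - 18.0912*x + 2.8126)/(62.0944*x^4 + 39.7152*x^3 + 33.1424*x^2 + 8.568*x + 2.89)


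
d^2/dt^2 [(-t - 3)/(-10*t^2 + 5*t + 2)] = 10*((-6*t - 5)*(-10*t^2 + 5*t + 2) - 5*(t + 3)*(4*t - 1)^2)/(-10*t^2 + 5*t + 2)^3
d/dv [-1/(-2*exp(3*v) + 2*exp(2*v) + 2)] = (2 - 3*exp(v))*exp(2*v)/(2*(-exp(3*v) + exp(2*v) + 1)^2)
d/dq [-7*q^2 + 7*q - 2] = 7 - 14*q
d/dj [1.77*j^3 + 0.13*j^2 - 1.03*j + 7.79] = 5.31*j^2 + 0.26*j - 1.03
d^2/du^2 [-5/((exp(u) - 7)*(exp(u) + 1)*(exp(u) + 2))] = (-45*exp(5*u) + 220*exp(4*u) - 130*exp(3*u) - 1770*exp(2*u) - 685*exp(u) + 1330)*exp(u)/(exp(9*u) - 12*exp(8*u) - 9*exp(7*u) + 350*exp(6*u) + 507*exp(5*u) - 3408*exp(4*u) - 12655*exp(3*u) - 17514*exp(2*u) - 11172*exp(u) - 2744)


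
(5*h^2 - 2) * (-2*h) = -10*h^3 + 4*h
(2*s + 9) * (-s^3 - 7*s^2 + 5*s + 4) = -2*s^4 - 23*s^3 - 53*s^2 + 53*s + 36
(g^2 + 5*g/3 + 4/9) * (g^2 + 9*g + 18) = g^4 + 32*g^3/3 + 301*g^2/9 + 34*g + 8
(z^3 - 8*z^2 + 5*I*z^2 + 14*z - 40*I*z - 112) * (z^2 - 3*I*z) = z^5 - 8*z^4 + 2*I*z^4 + 29*z^3 - 16*I*z^3 - 232*z^2 - 42*I*z^2 + 336*I*z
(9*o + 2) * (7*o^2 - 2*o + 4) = 63*o^3 - 4*o^2 + 32*o + 8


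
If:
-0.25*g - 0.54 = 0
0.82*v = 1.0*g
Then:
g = -2.16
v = -2.63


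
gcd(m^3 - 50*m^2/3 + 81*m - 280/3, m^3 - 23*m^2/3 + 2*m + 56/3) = m - 7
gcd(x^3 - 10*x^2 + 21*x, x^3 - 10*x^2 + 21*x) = x^3 - 10*x^2 + 21*x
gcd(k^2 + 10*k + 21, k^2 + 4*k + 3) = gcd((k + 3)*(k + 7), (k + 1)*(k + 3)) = k + 3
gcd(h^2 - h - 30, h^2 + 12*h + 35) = h + 5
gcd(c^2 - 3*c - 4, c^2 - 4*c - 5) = c + 1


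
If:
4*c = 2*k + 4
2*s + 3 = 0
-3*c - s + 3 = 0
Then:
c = 3/2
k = 1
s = -3/2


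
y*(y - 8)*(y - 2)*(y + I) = y^4 - 10*y^3 + I*y^3 + 16*y^2 - 10*I*y^2 + 16*I*y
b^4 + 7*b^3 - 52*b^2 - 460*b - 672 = (b - 8)*(b + 2)*(b + 6)*(b + 7)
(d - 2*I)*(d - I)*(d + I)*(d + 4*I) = d^4 + 2*I*d^3 + 9*d^2 + 2*I*d + 8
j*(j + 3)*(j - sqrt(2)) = j^3 - sqrt(2)*j^2 + 3*j^2 - 3*sqrt(2)*j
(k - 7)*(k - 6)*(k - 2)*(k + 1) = k^4 - 14*k^3 + 53*k^2 - 16*k - 84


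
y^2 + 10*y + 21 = (y + 3)*(y + 7)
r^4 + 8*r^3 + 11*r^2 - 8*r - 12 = (r - 1)*(r + 1)*(r + 2)*(r + 6)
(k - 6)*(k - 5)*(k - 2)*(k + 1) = k^4 - 12*k^3 + 39*k^2 - 8*k - 60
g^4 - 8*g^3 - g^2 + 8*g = g*(g - 8)*(g - 1)*(g + 1)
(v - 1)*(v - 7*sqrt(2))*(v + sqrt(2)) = v^3 - 6*sqrt(2)*v^2 - v^2 - 14*v + 6*sqrt(2)*v + 14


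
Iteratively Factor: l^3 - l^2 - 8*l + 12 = (l - 2)*(l^2 + l - 6) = (l - 2)*(l + 3)*(l - 2)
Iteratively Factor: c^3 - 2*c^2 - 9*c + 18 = (c - 2)*(c^2 - 9) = (c - 3)*(c - 2)*(c + 3)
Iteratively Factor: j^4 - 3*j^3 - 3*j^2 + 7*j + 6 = (j - 3)*(j^3 - 3*j - 2) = (j - 3)*(j - 2)*(j^2 + 2*j + 1) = (j - 3)*(j - 2)*(j + 1)*(j + 1)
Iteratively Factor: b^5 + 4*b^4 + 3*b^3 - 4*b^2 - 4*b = (b)*(b^4 + 4*b^3 + 3*b^2 - 4*b - 4) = b*(b + 2)*(b^3 + 2*b^2 - b - 2) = b*(b - 1)*(b + 2)*(b^2 + 3*b + 2) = b*(b - 1)*(b + 2)^2*(b + 1)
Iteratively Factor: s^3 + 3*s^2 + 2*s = (s + 2)*(s^2 + s) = s*(s + 2)*(s + 1)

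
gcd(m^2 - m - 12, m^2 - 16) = m - 4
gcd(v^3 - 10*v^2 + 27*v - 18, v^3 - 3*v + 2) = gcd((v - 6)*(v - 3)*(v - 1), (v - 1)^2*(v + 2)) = v - 1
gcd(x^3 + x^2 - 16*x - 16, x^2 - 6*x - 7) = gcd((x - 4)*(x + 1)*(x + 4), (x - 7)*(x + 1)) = x + 1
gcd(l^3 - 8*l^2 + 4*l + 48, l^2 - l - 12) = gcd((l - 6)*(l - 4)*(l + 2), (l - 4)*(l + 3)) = l - 4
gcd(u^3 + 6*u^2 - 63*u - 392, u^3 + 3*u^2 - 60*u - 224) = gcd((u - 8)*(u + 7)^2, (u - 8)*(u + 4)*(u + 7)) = u^2 - u - 56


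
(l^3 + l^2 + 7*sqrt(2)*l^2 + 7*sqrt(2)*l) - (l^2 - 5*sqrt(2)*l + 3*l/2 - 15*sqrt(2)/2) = l^3 + 7*sqrt(2)*l^2 - 3*l/2 + 12*sqrt(2)*l + 15*sqrt(2)/2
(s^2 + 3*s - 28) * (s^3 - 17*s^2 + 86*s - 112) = s^5 - 14*s^4 + 7*s^3 + 622*s^2 - 2744*s + 3136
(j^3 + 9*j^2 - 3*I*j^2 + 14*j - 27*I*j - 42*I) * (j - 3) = j^4 + 6*j^3 - 3*I*j^3 - 13*j^2 - 18*I*j^2 - 42*j + 39*I*j + 126*I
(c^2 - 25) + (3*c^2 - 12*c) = 4*c^2 - 12*c - 25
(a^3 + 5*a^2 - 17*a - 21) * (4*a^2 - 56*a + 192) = 4*a^5 - 36*a^4 - 156*a^3 + 1828*a^2 - 2088*a - 4032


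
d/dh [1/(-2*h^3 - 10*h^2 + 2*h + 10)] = (3*h^2 + 10*h - 1)/(2*(h^3 + 5*h^2 - h - 5)^2)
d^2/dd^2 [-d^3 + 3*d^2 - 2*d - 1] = 6 - 6*d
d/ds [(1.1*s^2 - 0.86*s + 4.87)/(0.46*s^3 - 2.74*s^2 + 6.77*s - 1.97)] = (-0.506*s^4 + 0.7912*s^3 - 1.63*s^2 + 22.3536*s - 31.2757)/(0.2116*s^6 - 2.5208*s^5 + 13.736*s^4 - 38.912*s^3 + 56.6285*s^2 - 26.6738*s + 3.8809)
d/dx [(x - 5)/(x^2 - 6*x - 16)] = (x^2 - 6*x - 2*(x - 5)*(x - 3) - 16)/(-x^2 + 6*x + 16)^2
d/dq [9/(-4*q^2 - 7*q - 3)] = 9*(8*q + 7)/(4*q^2 + 7*q + 3)^2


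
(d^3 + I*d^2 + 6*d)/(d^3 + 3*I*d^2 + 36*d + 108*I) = d*(d - 2*I)/(d^2 + 36)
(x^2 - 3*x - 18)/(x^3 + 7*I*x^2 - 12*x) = (x^2 - 3*x - 18)/(x*(x^2 + 7*I*x - 12))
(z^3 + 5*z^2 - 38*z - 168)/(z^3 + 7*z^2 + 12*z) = (z^2 + z - 42)/(z*(z + 3))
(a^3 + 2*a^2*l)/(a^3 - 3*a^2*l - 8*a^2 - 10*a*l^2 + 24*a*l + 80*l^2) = a^2/(a^2 - 5*a*l - 8*a + 40*l)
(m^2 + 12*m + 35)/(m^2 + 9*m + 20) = (m + 7)/(m + 4)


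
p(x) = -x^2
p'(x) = -2*x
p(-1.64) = -2.69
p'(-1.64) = 3.28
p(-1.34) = -1.80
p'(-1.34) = 2.68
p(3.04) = -9.24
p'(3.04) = -6.08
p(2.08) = -4.33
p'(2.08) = -4.16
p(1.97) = -3.88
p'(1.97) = -3.94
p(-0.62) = -0.38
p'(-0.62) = 1.24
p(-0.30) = -0.09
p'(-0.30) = 0.60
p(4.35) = -18.92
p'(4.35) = -8.70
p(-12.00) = -144.00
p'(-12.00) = 24.00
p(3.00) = -9.00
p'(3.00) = -6.00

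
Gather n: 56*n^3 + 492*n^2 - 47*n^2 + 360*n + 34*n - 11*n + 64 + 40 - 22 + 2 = 56*n^3 + 445*n^2 + 383*n + 84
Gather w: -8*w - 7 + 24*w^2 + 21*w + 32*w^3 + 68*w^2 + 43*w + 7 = 32*w^3 + 92*w^2 + 56*w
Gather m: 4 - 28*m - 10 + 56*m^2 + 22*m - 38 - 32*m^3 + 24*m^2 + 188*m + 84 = -32*m^3 + 80*m^2 + 182*m + 40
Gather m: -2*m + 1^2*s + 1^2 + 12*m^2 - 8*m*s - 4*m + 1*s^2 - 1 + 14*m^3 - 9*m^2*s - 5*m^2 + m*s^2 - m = 14*m^3 + m^2*(7 - 9*s) + m*(s^2 - 8*s - 7) + s^2 + s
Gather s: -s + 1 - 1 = -s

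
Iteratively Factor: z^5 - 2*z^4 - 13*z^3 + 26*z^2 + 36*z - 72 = (z - 2)*(z^4 - 13*z^2 + 36) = (z - 2)^2*(z^3 + 2*z^2 - 9*z - 18) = (z - 2)^2*(z + 3)*(z^2 - z - 6) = (z - 2)^2*(z + 2)*(z + 3)*(z - 3)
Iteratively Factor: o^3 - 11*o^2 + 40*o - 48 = (o - 4)*(o^2 - 7*o + 12) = (o - 4)*(o - 3)*(o - 4)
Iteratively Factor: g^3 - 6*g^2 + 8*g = (g - 2)*(g^2 - 4*g) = (g - 4)*(g - 2)*(g)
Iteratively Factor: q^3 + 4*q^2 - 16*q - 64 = (q + 4)*(q^2 - 16) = (q + 4)^2*(q - 4)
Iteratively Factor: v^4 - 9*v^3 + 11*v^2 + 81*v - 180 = (v - 3)*(v^3 - 6*v^2 - 7*v + 60) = (v - 5)*(v - 3)*(v^2 - v - 12) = (v - 5)*(v - 3)*(v + 3)*(v - 4)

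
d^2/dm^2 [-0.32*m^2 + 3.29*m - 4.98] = -0.640000000000000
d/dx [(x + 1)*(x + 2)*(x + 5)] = 3*x^2 + 16*x + 17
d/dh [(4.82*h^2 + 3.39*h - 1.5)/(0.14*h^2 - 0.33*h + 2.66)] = (-2.0652*h^2 + 26.0624*h + 8.5224)/(0.0196*h^4 - 0.0924*h^3 + 0.8537*h^2 - 1.7556*h + 7.0756)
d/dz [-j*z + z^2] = -j + 2*z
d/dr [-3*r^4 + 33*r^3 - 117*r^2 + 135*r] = -12*r^3 + 99*r^2 - 234*r + 135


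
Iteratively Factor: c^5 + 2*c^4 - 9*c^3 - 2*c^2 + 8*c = (c)*(c^4 + 2*c^3 - 9*c^2 - 2*c + 8) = c*(c - 2)*(c^3 + 4*c^2 - c - 4) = c*(c - 2)*(c - 1)*(c^2 + 5*c + 4) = c*(c - 2)*(c - 1)*(c + 1)*(c + 4)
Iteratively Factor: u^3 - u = (u - 1)*(u^2 + u) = u*(u - 1)*(u + 1)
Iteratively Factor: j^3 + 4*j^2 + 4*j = (j + 2)*(j^2 + 2*j) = (j + 2)^2*(j)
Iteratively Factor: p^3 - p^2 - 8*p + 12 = (p - 2)*(p^2 + p - 6) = (p - 2)^2*(p + 3)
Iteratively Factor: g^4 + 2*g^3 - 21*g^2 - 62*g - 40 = (g + 2)*(g^3 - 21*g - 20) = (g + 1)*(g + 2)*(g^2 - g - 20) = (g - 5)*(g + 1)*(g + 2)*(g + 4)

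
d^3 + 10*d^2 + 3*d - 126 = (d - 3)*(d + 6)*(d + 7)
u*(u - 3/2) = u^2 - 3*u/2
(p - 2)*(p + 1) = p^2 - p - 2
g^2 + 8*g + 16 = (g + 4)^2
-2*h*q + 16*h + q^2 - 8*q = (-2*h + q)*(q - 8)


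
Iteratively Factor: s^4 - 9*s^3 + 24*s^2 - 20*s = (s - 5)*(s^3 - 4*s^2 + 4*s) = (s - 5)*(s - 2)*(s^2 - 2*s) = s*(s - 5)*(s - 2)*(s - 2)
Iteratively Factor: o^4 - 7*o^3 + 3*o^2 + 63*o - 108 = (o + 3)*(o^3 - 10*o^2 + 33*o - 36) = (o - 3)*(o + 3)*(o^2 - 7*o + 12) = (o - 4)*(o - 3)*(o + 3)*(o - 3)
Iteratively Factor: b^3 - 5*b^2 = (b - 5)*(b^2) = b*(b - 5)*(b)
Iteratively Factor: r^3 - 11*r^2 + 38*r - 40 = (r - 2)*(r^2 - 9*r + 20) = (r - 4)*(r - 2)*(r - 5)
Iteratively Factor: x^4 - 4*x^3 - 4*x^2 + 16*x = (x - 4)*(x^3 - 4*x) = x*(x - 4)*(x^2 - 4) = x*(x - 4)*(x + 2)*(x - 2)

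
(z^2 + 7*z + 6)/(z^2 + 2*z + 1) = (z + 6)/(z + 1)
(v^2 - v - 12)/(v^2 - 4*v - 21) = (v - 4)/(v - 7)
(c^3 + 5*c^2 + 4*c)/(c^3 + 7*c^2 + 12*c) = (c + 1)/(c + 3)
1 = 1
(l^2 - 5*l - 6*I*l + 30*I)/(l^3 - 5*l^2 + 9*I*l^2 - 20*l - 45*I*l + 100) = (l - 6*I)/(l^2 + 9*I*l - 20)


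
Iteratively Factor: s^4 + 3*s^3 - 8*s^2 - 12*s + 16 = (s - 2)*(s^3 + 5*s^2 + 2*s - 8) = (s - 2)*(s + 2)*(s^2 + 3*s - 4) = (s - 2)*(s - 1)*(s + 2)*(s + 4)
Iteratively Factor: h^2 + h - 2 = (h - 1)*(h + 2)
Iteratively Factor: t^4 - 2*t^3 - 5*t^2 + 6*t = (t)*(t^3 - 2*t^2 - 5*t + 6) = t*(t - 3)*(t^2 + t - 2) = t*(t - 3)*(t + 2)*(t - 1)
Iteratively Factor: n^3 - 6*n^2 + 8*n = (n - 4)*(n^2 - 2*n) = (n - 4)*(n - 2)*(n)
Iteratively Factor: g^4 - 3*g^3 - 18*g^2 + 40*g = (g - 5)*(g^3 + 2*g^2 - 8*g) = (g - 5)*(g - 2)*(g^2 + 4*g) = g*(g - 5)*(g - 2)*(g + 4)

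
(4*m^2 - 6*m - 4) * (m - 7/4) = 4*m^3 - 13*m^2 + 13*m/2 + 7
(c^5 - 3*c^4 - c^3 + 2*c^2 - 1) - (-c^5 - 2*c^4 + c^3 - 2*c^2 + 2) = 2*c^5 - c^4 - 2*c^3 + 4*c^2 - 3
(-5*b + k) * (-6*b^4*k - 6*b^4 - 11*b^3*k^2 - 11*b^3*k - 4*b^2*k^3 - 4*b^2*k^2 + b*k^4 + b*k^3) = 30*b^5*k + 30*b^5 + 49*b^4*k^2 + 49*b^4*k + 9*b^3*k^3 + 9*b^3*k^2 - 9*b^2*k^4 - 9*b^2*k^3 + b*k^5 + b*k^4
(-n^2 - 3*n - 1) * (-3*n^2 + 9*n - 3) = 3*n^4 - 21*n^2 + 3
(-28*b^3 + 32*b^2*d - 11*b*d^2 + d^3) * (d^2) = -28*b^3*d^2 + 32*b^2*d^3 - 11*b*d^4 + d^5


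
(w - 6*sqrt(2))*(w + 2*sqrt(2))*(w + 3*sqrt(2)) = w^3 - sqrt(2)*w^2 - 48*w - 72*sqrt(2)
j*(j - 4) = j^2 - 4*j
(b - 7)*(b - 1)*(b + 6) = b^3 - 2*b^2 - 41*b + 42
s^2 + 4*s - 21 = (s - 3)*(s + 7)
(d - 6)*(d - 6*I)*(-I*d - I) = -I*d^3 - 6*d^2 + 5*I*d^2 + 30*d + 6*I*d + 36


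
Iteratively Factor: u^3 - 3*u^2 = (u)*(u^2 - 3*u) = u^2*(u - 3)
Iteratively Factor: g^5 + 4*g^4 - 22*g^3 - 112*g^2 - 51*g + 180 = (g - 5)*(g^4 + 9*g^3 + 23*g^2 + 3*g - 36) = (g - 5)*(g + 3)*(g^3 + 6*g^2 + 5*g - 12) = (g - 5)*(g + 3)*(g + 4)*(g^2 + 2*g - 3) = (g - 5)*(g - 1)*(g + 3)*(g + 4)*(g + 3)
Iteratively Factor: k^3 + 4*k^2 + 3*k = (k + 3)*(k^2 + k) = k*(k + 3)*(k + 1)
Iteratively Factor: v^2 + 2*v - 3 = (v + 3)*(v - 1)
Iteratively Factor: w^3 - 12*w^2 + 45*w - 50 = (w - 5)*(w^2 - 7*w + 10) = (w - 5)^2*(w - 2)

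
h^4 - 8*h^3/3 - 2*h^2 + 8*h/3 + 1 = (h - 3)*(h - 1)*(h + 1/3)*(h + 1)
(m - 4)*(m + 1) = m^2 - 3*m - 4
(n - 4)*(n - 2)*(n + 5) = n^3 - n^2 - 22*n + 40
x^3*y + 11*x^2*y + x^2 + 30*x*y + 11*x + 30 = (x + 5)*(x + 6)*(x*y + 1)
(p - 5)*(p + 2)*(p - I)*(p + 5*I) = p^4 - 3*p^3 + 4*I*p^3 - 5*p^2 - 12*I*p^2 - 15*p - 40*I*p - 50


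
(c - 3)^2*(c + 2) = c^3 - 4*c^2 - 3*c + 18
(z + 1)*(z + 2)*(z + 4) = z^3 + 7*z^2 + 14*z + 8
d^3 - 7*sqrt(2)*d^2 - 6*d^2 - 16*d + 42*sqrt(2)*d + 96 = (d - 6)*(d - 8*sqrt(2))*(d + sqrt(2))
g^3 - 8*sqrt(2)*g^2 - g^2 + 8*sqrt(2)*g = g*(g - 1)*(g - 8*sqrt(2))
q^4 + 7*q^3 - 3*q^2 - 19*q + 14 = (q - 1)^2*(q + 2)*(q + 7)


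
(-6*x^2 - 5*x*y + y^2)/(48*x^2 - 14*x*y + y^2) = (-x - y)/(8*x - y)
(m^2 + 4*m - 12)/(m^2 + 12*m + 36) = (m - 2)/(m + 6)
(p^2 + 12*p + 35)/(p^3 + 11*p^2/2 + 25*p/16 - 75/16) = 16*(p + 7)/(16*p^2 + 8*p - 15)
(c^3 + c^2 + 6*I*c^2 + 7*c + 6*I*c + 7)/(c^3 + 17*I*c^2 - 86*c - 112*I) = (c^2 + c*(1 - I) - I)/(c^2 + 10*I*c - 16)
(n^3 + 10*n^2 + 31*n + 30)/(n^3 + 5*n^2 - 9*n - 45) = (n + 2)/(n - 3)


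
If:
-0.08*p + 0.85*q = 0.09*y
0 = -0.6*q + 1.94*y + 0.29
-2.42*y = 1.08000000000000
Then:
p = -9.69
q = -0.96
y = -0.45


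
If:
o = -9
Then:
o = -9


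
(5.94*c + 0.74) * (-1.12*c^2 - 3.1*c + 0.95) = -6.6528*c^3 - 19.2428*c^2 + 3.349*c + 0.703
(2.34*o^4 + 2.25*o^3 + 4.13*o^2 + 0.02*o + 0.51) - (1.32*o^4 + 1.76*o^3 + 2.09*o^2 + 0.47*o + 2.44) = 1.02*o^4 + 0.49*o^3 + 2.04*o^2 - 0.45*o - 1.93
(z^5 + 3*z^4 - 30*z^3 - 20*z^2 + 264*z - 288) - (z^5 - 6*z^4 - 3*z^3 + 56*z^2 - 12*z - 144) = 9*z^4 - 27*z^3 - 76*z^2 + 276*z - 144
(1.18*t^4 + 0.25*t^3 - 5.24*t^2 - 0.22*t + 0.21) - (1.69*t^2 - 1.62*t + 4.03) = 1.18*t^4 + 0.25*t^3 - 6.93*t^2 + 1.4*t - 3.82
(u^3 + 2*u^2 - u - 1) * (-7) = -7*u^3 - 14*u^2 + 7*u + 7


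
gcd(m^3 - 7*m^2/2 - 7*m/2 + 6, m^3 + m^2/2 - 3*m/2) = m^2 + m/2 - 3/2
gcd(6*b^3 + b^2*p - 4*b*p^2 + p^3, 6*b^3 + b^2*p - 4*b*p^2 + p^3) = 6*b^3 + b^2*p - 4*b*p^2 + p^3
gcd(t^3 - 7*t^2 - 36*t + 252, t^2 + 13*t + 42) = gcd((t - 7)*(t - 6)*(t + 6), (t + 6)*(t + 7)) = t + 6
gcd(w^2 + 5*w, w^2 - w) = w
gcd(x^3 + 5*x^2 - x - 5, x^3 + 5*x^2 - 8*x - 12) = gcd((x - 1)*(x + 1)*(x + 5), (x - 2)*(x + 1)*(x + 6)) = x + 1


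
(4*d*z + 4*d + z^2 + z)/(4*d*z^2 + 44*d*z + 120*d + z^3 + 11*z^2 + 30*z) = (z + 1)/(z^2 + 11*z + 30)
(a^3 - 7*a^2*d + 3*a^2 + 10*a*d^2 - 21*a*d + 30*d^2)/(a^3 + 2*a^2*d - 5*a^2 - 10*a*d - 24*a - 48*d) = (a^2 - 7*a*d + 10*d^2)/(a^2 + 2*a*d - 8*a - 16*d)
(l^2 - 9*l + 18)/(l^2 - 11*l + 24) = (l - 6)/(l - 8)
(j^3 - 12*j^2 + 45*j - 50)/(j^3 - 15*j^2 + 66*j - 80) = (j - 5)/(j - 8)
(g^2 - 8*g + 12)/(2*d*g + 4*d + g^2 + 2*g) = (g^2 - 8*g + 12)/(2*d*g + 4*d + g^2 + 2*g)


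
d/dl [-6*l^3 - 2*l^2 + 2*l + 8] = -18*l^2 - 4*l + 2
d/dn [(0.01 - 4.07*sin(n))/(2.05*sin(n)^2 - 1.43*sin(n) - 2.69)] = (8.3435*sin(n)^2 - 0.0410000000000004*sin(n) + 10.9626)*cos(n)/(4.2025*sin(n)^4 - 5.863*sin(n)^3 - 8.9841*sin(n)^2 + 7.6934*sin(n) + 7.2361)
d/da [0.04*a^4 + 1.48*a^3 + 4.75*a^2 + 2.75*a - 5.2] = 0.16*a^3 + 4.44*a^2 + 9.5*a + 2.75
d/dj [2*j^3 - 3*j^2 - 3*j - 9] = 6*j^2 - 6*j - 3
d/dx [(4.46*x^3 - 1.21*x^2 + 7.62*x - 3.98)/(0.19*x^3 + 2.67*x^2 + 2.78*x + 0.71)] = (-4.44089209850063e-16*x^5 + 12.1381*x^4 + 21.902*x^3 - 11.9408*x^2 + 19.535*x + 16.4746)/(0.0361*x^6 + 1.0146*x^5 + 8.1853*x^4 + 15.115*x^3 + 11.5198*x^2 + 3.9476*x + 0.5041)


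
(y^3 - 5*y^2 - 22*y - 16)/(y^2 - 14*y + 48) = (y^2 + 3*y + 2)/(y - 6)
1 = 1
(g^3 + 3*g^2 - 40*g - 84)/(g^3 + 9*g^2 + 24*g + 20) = (g^2 + g - 42)/(g^2 + 7*g + 10)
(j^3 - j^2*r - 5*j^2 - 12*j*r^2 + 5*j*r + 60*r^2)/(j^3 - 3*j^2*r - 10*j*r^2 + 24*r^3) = (5 - j)/(-j + 2*r)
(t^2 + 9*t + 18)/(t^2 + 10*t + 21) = (t + 6)/(t + 7)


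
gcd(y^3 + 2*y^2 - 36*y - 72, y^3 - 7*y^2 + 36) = y^2 - 4*y - 12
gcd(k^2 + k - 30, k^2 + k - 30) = k^2 + k - 30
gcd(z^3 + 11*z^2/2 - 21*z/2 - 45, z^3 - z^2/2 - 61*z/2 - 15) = 1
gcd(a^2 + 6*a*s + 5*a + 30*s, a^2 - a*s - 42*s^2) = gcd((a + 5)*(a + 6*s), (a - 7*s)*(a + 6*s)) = a + 6*s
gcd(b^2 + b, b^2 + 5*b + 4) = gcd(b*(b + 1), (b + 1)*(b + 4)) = b + 1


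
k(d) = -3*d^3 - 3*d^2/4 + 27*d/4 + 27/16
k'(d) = -9*d^2 - 3*d/2 + 27/4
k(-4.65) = 255.72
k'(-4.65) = -180.88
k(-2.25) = 16.88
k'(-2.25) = -35.44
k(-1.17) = -2.43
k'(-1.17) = -3.82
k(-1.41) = -0.91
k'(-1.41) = -9.03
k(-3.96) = 149.49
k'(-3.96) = -128.44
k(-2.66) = 34.89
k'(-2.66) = -52.94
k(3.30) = -92.02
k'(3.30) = -96.21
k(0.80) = 5.07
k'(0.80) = -0.21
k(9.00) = -2185.31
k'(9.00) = -735.75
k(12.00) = -5209.31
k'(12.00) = -1307.25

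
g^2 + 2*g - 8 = (g - 2)*(g + 4)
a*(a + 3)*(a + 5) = a^3 + 8*a^2 + 15*a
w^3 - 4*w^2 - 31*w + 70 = (w - 7)*(w - 2)*(w + 5)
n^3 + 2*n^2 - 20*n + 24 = (n - 2)^2*(n + 6)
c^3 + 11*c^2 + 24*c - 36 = (c - 1)*(c + 6)^2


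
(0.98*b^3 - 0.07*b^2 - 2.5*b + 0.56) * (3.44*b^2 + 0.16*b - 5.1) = 3.3712*b^5 - 0.084*b^4 - 13.6092*b^3 + 1.8834*b^2 + 12.8396*b - 2.856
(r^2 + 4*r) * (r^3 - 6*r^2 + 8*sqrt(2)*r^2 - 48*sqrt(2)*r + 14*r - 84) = r^5 - 2*r^4 + 8*sqrt(2)*r^4 - 16*sqrt(2)*r^3 - 10*r^3 - 192*sqrt(2)*r^2 - 28*r^2 - 336*r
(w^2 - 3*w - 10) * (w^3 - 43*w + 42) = w^5 - 3*w^4 - 53*w^3 + 171*w^2 + 304*w - 420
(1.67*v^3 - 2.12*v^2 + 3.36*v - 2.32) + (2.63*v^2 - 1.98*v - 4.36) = 1.67*v^3 + 0.51*v^2 + 1.38*v - 6.68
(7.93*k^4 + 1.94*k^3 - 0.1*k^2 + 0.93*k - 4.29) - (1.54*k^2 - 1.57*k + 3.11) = 7.93*k^4 + 1.94*k^3 - 1.64*k^2 + 2.5*k - 7.4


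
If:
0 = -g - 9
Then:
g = -9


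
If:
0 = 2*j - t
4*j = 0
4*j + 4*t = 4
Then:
No Solution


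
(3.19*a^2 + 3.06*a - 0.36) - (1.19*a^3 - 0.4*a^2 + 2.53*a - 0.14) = -1.19*a^3 + 3.59*a^2 + 0.53*a - 0.22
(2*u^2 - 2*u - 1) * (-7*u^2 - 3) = -14*u^4 + 14*u^3 + u^2 + 6*u + 3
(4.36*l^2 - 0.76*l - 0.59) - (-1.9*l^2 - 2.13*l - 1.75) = 6.26*l^2 + 1.37*l + 1.16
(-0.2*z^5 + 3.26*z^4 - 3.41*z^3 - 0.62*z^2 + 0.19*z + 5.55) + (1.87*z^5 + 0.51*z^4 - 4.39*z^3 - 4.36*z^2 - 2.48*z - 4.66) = 1.67*z^5 + 3.77*z^4 - 7.8*z^3 - 4.98*z^2 - 2.29*z + 0.89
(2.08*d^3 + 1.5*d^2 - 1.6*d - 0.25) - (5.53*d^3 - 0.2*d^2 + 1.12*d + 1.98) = -3.45*d^3 + 1.7*d^2 - 2.72*d - 2.23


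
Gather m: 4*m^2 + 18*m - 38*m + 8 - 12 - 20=4*m^2 - 20*m - 24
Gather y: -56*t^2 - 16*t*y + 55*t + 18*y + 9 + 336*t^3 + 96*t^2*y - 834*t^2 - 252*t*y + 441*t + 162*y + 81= 336*t^3 - 890*t^2 + 496*t + y*(96*t^2 - 268*t + 180) + 90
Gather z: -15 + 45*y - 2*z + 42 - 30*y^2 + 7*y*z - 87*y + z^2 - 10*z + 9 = -30*y^2 - 42*y + z^2 + z*(7*y - 12) + 36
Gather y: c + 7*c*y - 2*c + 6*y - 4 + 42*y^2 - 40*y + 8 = -c + 42*y^2 + y*(7*c - 34) + 4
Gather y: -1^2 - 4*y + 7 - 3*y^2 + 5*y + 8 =-3*y^2 + y + 14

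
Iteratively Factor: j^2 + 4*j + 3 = (j + 1)*(j + 3)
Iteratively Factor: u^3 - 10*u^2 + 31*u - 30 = (u - 2)*(u^2 - 8*u + 15) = (u - 3)*(u - 2)*(u - 5)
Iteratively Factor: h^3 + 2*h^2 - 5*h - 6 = (h + 1)*(h^2 + h - 6) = (h - 2)*(h + 1)*(h + 3)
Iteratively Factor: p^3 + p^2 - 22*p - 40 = (p - 5)*(p^2 + 6*p + 8) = (p - 5)*(p + 2)*(p + 4)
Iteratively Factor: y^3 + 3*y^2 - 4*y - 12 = (y - 2)*(y^2 + 5*y + 6) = (y - 2)*(y + 3)*(y + 2)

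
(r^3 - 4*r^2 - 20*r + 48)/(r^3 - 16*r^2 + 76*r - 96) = (r + 4)/(r - 8)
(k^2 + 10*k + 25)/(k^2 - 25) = (k + 5)/(k - 5)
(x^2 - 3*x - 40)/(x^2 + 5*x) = (x - 8)/x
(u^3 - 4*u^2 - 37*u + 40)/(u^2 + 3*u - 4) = (u^2 - 3*u - 40)/(u + 4)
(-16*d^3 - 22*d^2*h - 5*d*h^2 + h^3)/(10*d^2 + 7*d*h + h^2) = (-8*d^2 - 7*d*h + h^2)/(5*d + h)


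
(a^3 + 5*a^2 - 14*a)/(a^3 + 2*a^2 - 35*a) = (a - 2)/(a - 5)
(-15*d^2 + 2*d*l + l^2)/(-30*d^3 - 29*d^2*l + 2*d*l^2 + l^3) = (15*d^2 - 2*d*l - l^2)/(30*d^3 + 29*d^2*l - 2*d*l^2 - l^3)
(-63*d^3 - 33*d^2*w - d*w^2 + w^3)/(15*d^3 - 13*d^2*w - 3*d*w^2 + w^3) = (-21*d^2 - 4*d*w + w^2)/(5*d^2 - 6*d*w + w^2)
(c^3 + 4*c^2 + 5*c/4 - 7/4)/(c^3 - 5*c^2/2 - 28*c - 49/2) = (c - 1/2)/(c - 7)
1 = 1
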